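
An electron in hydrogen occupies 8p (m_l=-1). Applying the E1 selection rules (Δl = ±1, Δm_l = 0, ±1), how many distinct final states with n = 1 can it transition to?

1

E1 requires Δl = ±1, so l_f ∈ {0, 2}; with 0 ≤ l_f ≤ n_f−1 = 0, the allowed l_f values are {0}.
For l_f = 0: m_f ∈ {m_i−1, m_i, m_i+1} ∩ [−0, 0] = {0} → 1 state.
Total: 1.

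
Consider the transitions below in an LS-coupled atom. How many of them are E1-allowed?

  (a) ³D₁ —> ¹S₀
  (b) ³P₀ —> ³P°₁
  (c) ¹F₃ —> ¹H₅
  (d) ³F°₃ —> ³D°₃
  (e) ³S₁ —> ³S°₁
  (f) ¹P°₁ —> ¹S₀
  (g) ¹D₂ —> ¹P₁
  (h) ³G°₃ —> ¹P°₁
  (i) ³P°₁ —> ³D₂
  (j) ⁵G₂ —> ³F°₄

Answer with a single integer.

(a) forbidden (parity, ΔS, ΔL fail)
(b) allowed
(c) forbidden (parity, ΔL, ΔJ fail)
(d) forbidden (parity fails)
(e) forbidden (ΔL fails)
(f) allowed
(g) forbidden (parity fails)
(h) forbidden (parity, ΔS, ΔL, ΔJ fail)
(i) allowed
(j) forbidden (ΔS, ΔJ fail)
Total allowed: 3 of 10.

3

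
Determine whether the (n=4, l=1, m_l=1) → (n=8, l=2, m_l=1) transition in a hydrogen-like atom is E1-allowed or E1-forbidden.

l: 1 → 2 (Δl = +1). Δl = ±1 ok.
Δm_l = 1 − (1) = +0. E1 requires Δm_l = 0, ±1: ok.
All E1 selection rules are satisfied.

allowed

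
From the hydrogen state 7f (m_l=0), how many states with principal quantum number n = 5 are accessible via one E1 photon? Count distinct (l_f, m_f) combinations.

6

E1 requires Δl = ±1, so l_f ∈ {2, 4}; with 0 ≤ l_f ≤ n_f−1 = 4, the allowed l_f values are {2, 4}.
For l_f = 2: m_f ∈ {m_i−1, m_i, m_i+1} ∩ [−2, 2] = {-1, 0, 1} → 3 states.
For l_f = 4: m_f ∈ {m_i−1, m_i, m_i+1} ∩ [−4, 4] = {-1, 0, 1} → 3 states.
Total: 6.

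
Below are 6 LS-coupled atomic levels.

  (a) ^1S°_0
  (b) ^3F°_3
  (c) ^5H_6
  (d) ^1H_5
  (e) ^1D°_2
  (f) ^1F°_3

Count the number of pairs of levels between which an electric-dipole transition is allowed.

(a)–(b): forbidden (parity, ΔS, ΔL, ΔJ).
(a)–(c): forbidden (ΔS, ΔL, ΔJ).
(a)–(d): forbidden (ΔL, ΔJ).
(a)–(e): forbidden (parity, ΔL, ΔJ).
(a)–(f): forbidden (parity, ΔL, ΔJ).
(b)–(c): forbidden (ΔS, ΔL, ΔJ).
(b)–(d): forbidden (ΔS, ΔL, ΔJ).
(b)–(e): forbidden (parity, ΔS).
(b)–(f): forbidden (parity, ΔS).
(c)–(d): forbidden (parity, ΔS).
(c)–(e): forbidden (ΔS, ΔL, ΔJ).
(c)–(f): forbidden (ΔS, ΔL, ΔJ).
(d)–(e): forbidden (ΔL, ΔJ).
(d)–(f): forbidden (ΔL, ΔJ).
(e)–(f): forbidden (parity).
Allowed pairs: 0 of 15.

0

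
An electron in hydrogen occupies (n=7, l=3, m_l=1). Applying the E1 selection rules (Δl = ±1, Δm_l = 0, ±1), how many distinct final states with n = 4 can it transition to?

3

E1 requires Δl = ±1, so l_f ∈ {2, 4}; with 0 ≤ l_f ≤ n_f−1 = 3, the allowed l_f values are {2}.
For l_f = 2: m_f ∈ {m_i−1, m_i, m_i+1} ∩ [−2, 2] = {0, 1, 2} → 3 states.
Total: 3.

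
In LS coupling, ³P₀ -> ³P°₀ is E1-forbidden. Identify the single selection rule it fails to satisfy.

Parity must change: even → odd — ✓.
ΔS = 0: S: 1 → 1 — ✓.
ΔL = 0, ±1 (not L=0↔0): L: 1 → 1, ΔL = +0 — ✓.
ΔJ = 0, ±1 (not J=0↔0): J: 0 → 0, ΔJ = +0 — ✗.

the J=0 ↔ J=0 exclusion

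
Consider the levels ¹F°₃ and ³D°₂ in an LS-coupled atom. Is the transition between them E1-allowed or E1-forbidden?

forbidden

Initial level: S=0, L=3, J=3, parity odd. Final level: S=1, L=2, J=2, parity odd.
Parity must change: odd → odd — violated.
ΔS = 0: S: 0 → 1 — violated.
ΔL = 0, ±1 (not L=0↔0): L: 3 → 2, ΔL = -1 — satisfied.
ΔJ = 0, ±1 (not J=0↔0): J: 3 → 2, ΔJ = -1 — satisfied.
Rule(s) violated: parity, ΔS.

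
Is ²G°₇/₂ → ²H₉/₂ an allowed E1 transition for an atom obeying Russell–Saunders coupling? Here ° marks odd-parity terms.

Reading off the term symbols: S 1/2→1/2, L 4→5, J 7/2→9/2, parity odd→even.
Parity must change: odd → even — ✓.
ΔS = 0: S: 1/2 → 1/2 — ✓.
ΔL = 0, ±1 (not L=0↔0): L: 4 → 5, ΔL = +1 — ✓.
ΔJ = 0, ±1 (not J=0↔0): J: 7/2 → 9/2, ΔJ = +1 — ✓.
All four E1 rules are satisfied.

allowed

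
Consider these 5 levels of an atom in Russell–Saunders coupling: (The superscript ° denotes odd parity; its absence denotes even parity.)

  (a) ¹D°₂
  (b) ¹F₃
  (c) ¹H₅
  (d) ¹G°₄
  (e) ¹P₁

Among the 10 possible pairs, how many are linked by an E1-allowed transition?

4

(a)–(b): allowed.
(a)–(c): forbidden (ΔL, ΔJ).
(a)–(d): forbidden (parity, ΔL, ΔJ).
(a)–(e): allowed.
(b)–(c): forbidden (parity, ΔL, ΔJ).
(b)–(d): allowed.
(b)–(e): forbidden (parity, ΔL, ΔJ).
(c)–(d): allowed.
(c)–(e): forbidden (parity, ΔL, ΔJ).
(d)–(e): forbidden (ΔL, ΔJ).
Allowed pairs: 4 of 10.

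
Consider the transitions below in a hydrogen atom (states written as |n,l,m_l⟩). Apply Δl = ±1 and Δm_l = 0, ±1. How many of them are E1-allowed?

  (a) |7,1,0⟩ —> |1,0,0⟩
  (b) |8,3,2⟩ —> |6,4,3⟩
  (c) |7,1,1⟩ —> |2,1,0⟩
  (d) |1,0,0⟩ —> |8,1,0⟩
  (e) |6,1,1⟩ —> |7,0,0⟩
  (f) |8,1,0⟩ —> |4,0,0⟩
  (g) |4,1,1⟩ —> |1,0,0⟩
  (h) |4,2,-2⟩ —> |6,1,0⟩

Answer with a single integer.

6

(a) allowed
(b) allowed
(c) forbidden — Δl = +0 (E1 requires Δl = ±1)
(d) allowed
(e) allowed
(f) allowed
(g) allowed
(h) forbidden — Δm_l = +2 (E1 requires Δm_l = 0, ±1)
Total allowed: 6 of 8.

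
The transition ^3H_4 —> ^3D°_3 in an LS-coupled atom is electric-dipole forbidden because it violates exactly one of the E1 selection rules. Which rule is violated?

Reading off the term symbols: S 1→1, L 5→2, J 4→3, parity even→odd.
Parity must change: even → odd — ✓.
ΔS = 0: S: 1 → 1 — ✓.
ΔL = 0, ±1 (not L=0↔0): L: 5 → 2, ΔL = -3 — ✗.
ΔJ = 0, ±1 (not J=0↔0): J: 4 → 3, ΔJ = -1 — ✓.

the ΔL = 0, ±1 rule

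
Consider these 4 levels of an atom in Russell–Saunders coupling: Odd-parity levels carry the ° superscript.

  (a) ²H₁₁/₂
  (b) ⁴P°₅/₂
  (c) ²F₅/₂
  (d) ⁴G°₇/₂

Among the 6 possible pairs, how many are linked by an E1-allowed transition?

0

(a)–(b): forbidden (ΔS, ΔL, ΔJ).
(a)–(c): forbidden (parity, ΔL, ΔJ).
(a)–(d): forbidden (ΔS, ΔJ).
(b)–(c): forbidden (ΔS, ΔL).
(b)–(d): forbidden (parity, ΔL).
(c)–(d): forbidden (ΔS).
Allowed pairs: 0 of 6.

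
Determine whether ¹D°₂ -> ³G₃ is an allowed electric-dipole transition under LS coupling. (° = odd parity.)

forbidden

Initial level: S=0, L=2, J=2, parity odd. Final level: S=1, L=4, J=3, parity even.
Parity must change: odd → even — satisfied.
ΔS = 0: S: 0 → 1 — violated.
ΔJ = 0, ±1 (not J=0↔0): J: 2 → 3, ΔJ = +1 — satisfied.
ΔL = 0, ±1 (not L=0↔0): L: 2 → 4, ΔL = +2 — violated.
Rule(s) violated: ΔS, ΔL.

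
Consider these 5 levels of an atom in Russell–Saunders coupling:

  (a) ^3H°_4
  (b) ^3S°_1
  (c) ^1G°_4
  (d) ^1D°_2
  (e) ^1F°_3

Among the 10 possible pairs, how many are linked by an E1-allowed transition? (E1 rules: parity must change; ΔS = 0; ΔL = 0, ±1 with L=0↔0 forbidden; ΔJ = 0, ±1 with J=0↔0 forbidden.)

(a)–(b): forbidden (parity, ΔL, ΔJ).
(a)–(c): forbidden (parity, ΔS).
(a)–(d): forbidden (parity, ΔS, ΔL, ΔJ).
(a)–(e): forbidden (parity, ΔS, ΔL).
(b)–(c): forbidden (parity, ΔS, ΔL, ΔJ).
(b)–(d): forbidden (parity, ΔS, ΔL).
(b)–(e): forbidden (parity, ΔS, ΔL, ΔJ).
(c)–(d): forbidden (parity, ΔL, ΔJ).
(c)–(e): forbidden (parity).
(d)–(e): forbidden (parity).
Allowed pairs: 0 of 10.

0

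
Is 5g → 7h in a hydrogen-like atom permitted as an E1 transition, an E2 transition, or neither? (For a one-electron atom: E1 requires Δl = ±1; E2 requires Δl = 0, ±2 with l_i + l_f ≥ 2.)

Δl = 5 − 4 = +1; l_i + l_f = 9.
E1 (Δl = ±1): satisfied.
E2 (Δl = 0,±2, l_i+l_f ≥ 2): not satisfied.

E1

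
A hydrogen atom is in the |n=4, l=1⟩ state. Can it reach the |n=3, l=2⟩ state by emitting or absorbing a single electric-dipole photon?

Initial l = 1, final l = 2, so Δl = +1. E1 requires Δl = ±1: ✓.
All E1 selection rules are satisfied.

allowed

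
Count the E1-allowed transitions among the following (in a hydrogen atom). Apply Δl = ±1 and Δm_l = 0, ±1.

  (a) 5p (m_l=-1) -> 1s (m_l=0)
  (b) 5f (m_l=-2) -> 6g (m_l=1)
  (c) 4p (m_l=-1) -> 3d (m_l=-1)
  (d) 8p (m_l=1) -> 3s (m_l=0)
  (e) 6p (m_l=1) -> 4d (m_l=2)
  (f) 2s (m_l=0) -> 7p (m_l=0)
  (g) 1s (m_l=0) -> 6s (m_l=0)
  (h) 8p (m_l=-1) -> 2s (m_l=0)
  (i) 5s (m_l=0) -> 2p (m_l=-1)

(a) allowed
(b) forbidden — Δm_l = +3 (E1 requires Δm_l = 0, ±1)
(c) allowed
(d) allowed
(e) allowed
(f) allowed
(g) forbidden — Δl = +0 (E1 requires Δl = ±1)
(h) allowed
(i) allowed
Total allowed: 7 of 9.

7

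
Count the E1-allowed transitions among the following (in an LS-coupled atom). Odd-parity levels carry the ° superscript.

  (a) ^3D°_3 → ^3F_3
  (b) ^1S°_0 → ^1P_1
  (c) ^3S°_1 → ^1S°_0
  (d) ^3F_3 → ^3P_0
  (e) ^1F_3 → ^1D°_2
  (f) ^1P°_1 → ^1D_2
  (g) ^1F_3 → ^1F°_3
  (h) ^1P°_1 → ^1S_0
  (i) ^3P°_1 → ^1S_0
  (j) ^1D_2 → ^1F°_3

(a) allowed
(b) allowed
(c) forbidden (parity, ΔS, ΔL fail)
(d) forbidden (parity, ΔL, ΔJ fail)
(e) allowed
(f) allowed
(g) allowed
(h) allowed
(i) forbidden (ΔS fails)
(j) allowed
Total allowed: 7 of 10.

7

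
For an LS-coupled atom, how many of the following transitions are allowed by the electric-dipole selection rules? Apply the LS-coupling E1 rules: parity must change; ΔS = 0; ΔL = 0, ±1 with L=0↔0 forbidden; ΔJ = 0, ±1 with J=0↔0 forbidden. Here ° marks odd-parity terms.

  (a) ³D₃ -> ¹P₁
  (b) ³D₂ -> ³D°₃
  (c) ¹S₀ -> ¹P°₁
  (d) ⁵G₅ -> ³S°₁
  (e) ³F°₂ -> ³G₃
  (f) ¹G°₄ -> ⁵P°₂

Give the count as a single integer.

(a) forbidden (parity, ΔS, ΔJ fail)
(b) allowed
(c) allowed
(d) forbidden (ΔS, ΔL, ΔJ fail)
(e) allowed
(f) forbidden (parity, ΔS, ΔL, ΔJ fail)
Total allowed: 3 of 6.

3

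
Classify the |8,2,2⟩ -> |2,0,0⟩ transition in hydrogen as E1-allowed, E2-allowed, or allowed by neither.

E2

Δl = 0 − 2 = -2; l_i + l_f = 2.
Δm_l = -2.
E1 (Δl = ±1, |Δm_l| ≤ 1): not satisfied.
E2 (Δl = 0,±2, l_i+l_f ≥ 2, |Δm_l| ≤ 2): satisfied.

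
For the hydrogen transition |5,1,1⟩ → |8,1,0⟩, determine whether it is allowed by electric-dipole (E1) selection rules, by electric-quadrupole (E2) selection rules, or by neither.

Δl = 1 − 1 = +0; l_i + l_f = 2.
Δm_l = -1.
E1 (Δl = ±1, |Δm_l| ≤ 1): not satisfied.
E2 (Δl = 0,±2, l_i+l_f ≥ 2, |Δm_l| ≤ 2): satisfied.

E2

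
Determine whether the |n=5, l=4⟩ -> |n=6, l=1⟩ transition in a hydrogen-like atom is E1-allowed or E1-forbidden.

forbidden

Δl = 1 − 4 = -3; the E1 rule Δl = ±1 is violated.
The transition is electric-dipole forbidden.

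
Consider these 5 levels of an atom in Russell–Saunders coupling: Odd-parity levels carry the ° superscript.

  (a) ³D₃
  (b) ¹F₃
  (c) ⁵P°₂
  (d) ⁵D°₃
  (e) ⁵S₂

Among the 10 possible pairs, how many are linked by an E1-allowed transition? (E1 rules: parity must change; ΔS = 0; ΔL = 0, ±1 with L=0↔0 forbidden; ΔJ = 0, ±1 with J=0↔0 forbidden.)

(a)–(b): forbidden (parity, ΔS).
(a)–(c): forbidden (ΔS).
(a)–(d): forbidden (ΔS).
(a)–(e): forbidden (parity, ΔS, ΔL).
(b)–(c): forbidden (ΔS, ΔL).
(b)–(d): forbidden (ΔS).
(b)–(e): forbidden (parity, ΔS, ΔL).
(c)–(d): forbidden (parity).
(c)–(e): allowed.
(d)–(e): forbidden (ΔL).
Allowed pairs: 1 of 10.

1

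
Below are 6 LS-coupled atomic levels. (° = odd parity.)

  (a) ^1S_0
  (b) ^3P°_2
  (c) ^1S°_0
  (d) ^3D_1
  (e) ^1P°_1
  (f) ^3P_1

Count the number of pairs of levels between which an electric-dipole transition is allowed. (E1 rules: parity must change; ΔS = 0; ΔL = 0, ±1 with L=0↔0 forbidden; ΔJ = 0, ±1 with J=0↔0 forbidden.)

(a)–(b): forbidden (ΔS, ΔJ).
(a)–(c): forbidden (ΔL, ΔJ).
(a)–(d): forbidden (parity, ΔS, ΔL).
(a)–(e): allowed.
(a)–(f): forbidden (parity, ΔS).
(b)–(c): forbidden (parity, ΔS, ΔJ).
(b)–(d): allowed.
(b)–(e): forbidden (parity, ΔS).
(b)–(f): allowed.
(c)–(d): forbidden (ΔS, ΔL).
(c)–(e): forbidden (parity).
(c)–(f): forbidden (ΔS).
(d)–(e): forbidden (ΔS).
(d)–(f): forbidden (parity).
(e)–(f): forbidden (ΔS).
Allowed pairs: 3 of 15.

3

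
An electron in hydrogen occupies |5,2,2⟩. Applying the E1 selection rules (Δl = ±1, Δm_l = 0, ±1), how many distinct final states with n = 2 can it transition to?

E1 requires Δl = ±1, so l_f ∈ {1, 3}; with 0 ≤ l_f ≤ n_f−1 = 1, the allowed l_f values are {1}.
For l_f = 1: m_f ∈ {m_i−1, m_i, m_i+1} ∩ [−1, 1] = {1} → 1 state.
Total: 1.

1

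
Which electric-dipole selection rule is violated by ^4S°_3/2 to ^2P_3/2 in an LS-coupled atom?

ΔJ = 0, ±1 (not J=0↔0): J: 3/2 → 3/2, ΔJ = +0 — satisfied.
ΔL = 0, ±1 (not L=0↔0): L: 0 → 1, ΔL = +1 — satisfied.
ΔS = 0: S: 3/2 → 1/2 — violated.
Parity must change: odd → even — satisfied.

the ΔS = 0 rule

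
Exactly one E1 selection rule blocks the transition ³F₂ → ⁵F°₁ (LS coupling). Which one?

Reading off the term symbols: S 1→2, L 3→3, J 2→1, parity even→odd.
Parity must change: even → odd — passes.
ΔS = 0: S: 1 → 2 — fails.
ΔL = 0, ±1 (not L=0↔0): L: 3 → 3, ΔL = +0 — passes.
ΔJ = 0, ±1 (not J=0↔0): J: 2 → 1, ΔJ = -1 — passes.

the ΔS = 0 rule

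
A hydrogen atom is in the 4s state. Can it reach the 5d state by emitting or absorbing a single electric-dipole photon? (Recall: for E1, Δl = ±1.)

forbidden

Δl = 2 − 0 = +2; the E1 rule Δl = ±1 is fails.
The transition is electric-dipole forbidden.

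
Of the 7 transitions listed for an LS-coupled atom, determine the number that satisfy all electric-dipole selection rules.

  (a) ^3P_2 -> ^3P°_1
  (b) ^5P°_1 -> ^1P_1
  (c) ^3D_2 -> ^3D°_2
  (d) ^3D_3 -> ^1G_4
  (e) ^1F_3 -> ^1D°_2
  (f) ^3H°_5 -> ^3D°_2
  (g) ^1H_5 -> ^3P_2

3

(a) allowed
(b) forbidden (ΔS fails)
(c) allowed
(d) forbidden (parity, ΔS, ΔL fail)
(e) allowed
(f) forbidden (parity, ΔL, ΔJ fail)
(g) forbidden (parity, ΔS, ΔL, ΔJ fail)
Total allowed: 3 of 7.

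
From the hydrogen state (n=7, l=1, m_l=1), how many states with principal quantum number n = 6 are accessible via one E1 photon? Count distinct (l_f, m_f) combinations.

4

E1 requires Δl = ±1, so l_f ∈ {0, 2}; with 0 ≤ l_f ≤ n_f−1 = 5, the allowed l_f values are {0, 2}.
For l_f = 0: m_f ∈ {m_i−1, m_i, m_i+1} ∩ [−0, 0] = {0} → 1 state.
For l_f = 2: m_f ∈ {m_i−1, m_i, m_i+1} ∩ [−2, 2] = {0, 1, 2} → 3 states.
Total: 4.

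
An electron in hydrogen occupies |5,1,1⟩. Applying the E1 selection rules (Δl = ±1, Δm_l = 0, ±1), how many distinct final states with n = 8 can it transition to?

4

E1 requires Δl = ±1, so l_f ∈ {0, 2}; with 0 ≤ l_f ≤ n_f−1 = 7, the allowed l_f values are {0, 2}.
For l_f = 0: m_f ∈ {m_i−1, m_i, m_i+1} ∩ [−0, 0] = {0} → 1 state.
For l_f = 2: m_f ∈ {m_i−1, m_i, m_i+1} ∩ [−2, 2] = {0, 1, 2} → 3 states.
Total: 4.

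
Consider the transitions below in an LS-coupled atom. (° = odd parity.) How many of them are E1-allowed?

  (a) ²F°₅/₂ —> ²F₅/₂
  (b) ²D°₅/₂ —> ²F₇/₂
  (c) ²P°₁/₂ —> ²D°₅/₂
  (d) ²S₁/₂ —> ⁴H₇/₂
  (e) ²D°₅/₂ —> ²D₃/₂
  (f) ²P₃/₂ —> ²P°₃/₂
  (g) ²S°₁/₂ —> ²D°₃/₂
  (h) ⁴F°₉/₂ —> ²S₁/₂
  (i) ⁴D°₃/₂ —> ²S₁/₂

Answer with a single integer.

4

(a) allowed
(b) allowed
(c) forbidden (parity, ΔJ fail)
(d) forbidden (parity, ΔS, ΔL, ΔJ fail)
(e) allowed
(f) allowed
(g) forbidden (parity, ΔL fail)
(h) forbidden (ΔS, ΔL, ΔJ fail)
(i) forbidden (ΔS, ΔL fail)
Total allowed: 4 of 9.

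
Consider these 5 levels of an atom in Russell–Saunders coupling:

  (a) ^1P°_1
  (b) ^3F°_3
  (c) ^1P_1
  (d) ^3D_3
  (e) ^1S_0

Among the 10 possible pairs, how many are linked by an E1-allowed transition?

(a)–(b): forbidden (parity, ΔS, ΔL, ΔJ).
(a)–(c): allowed.
(a)–(d): forbidden (ΔS, ΔJ).
(a)–(e): allowed.
(b)–(c): forbidden (ΔS, ΔL, ΔJ).
(b)–(d): allowed.
(b)–(e): forbidden (ΔS, ΔL, ΔJ).
(c)–(d): forbidden (parity, ΔS, ΔJ).
(c)–(e): forbidden (parity).
(d)–(e): forbidden (parity, ΔS, ΔL, ΔJ).
Allowed pairs: 3 of 10.

3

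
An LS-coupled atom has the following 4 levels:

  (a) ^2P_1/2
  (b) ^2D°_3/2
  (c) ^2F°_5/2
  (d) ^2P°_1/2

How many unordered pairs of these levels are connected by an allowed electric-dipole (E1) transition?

2

(a)–(b): allowed.
(a)–(c): forbidden (ΔL, ΔJ).
(a)–(d): allowed.
(b)–(c): forbidden (parity).
(b)–(d): forbidden (parity).
(c)–(d): forbidden (parity, ΔL, ΔJ).
Allowed pairs: 2 of 6.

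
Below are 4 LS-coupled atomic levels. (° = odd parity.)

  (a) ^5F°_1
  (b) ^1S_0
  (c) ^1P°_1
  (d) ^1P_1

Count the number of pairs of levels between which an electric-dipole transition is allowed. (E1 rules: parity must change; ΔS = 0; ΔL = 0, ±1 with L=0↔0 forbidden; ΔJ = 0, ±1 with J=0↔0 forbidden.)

2

(a)–(b): forbidden (ΔS, ΔL).
(a)–(c): forbidden (parity, ΔS, ΔL).
(a)–(d): forbidden (ΔS, ΔL).
(b)–(c): allowed.
(b)–(d): forbidden (parity).
(c)–(d): allowed.
Allowed pairs: 2 of 6.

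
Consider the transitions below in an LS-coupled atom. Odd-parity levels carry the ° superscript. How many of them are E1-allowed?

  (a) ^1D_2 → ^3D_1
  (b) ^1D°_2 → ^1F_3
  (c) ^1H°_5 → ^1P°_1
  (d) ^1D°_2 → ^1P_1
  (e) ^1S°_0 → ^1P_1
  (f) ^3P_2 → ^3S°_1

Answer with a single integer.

(a) forbidden (parity, ΔS fail)
(b) allowed
(c) forbidden (parity, ΔL, ΔJ fail)
(d) allowed
(e) allowed
(f) allowed
Total allowed: 4 of 6.

4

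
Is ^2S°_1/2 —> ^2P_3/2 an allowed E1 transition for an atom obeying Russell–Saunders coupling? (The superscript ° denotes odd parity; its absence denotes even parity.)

Parity must change: odd → even — satisfied.
ΔS = 0: S: 1/2 → 1/2 — satisfied.
ΔL = 0, ±1 (not L=0↔0): L: 0 → 1, ΔL = +1 — satisfied.
ΔJ = 0, ±1 (not J=0↔0): J: 1/2 → 3/2, ΔJ = +1 — satisfied.
All four E1 rules are satisfied.

allowed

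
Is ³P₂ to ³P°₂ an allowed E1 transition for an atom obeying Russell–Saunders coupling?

allowed

Initial level: S=1, L=1, J=2, parity even. Final level: S=1, L=1, J=2, parity odd.
Parity must change: even → odd — ok.
ΔS = 0: S: 1 → 1 — ok.
ΔL = 0, ±1 (not L=0↔0): L: 1 → 1, ΔL = +0 — ok.
ΔJ = 0, ±1 (not J=0↔0): J: 2 → 2, ΔJ = +0 — ok.
All four E1 rules are satisfied.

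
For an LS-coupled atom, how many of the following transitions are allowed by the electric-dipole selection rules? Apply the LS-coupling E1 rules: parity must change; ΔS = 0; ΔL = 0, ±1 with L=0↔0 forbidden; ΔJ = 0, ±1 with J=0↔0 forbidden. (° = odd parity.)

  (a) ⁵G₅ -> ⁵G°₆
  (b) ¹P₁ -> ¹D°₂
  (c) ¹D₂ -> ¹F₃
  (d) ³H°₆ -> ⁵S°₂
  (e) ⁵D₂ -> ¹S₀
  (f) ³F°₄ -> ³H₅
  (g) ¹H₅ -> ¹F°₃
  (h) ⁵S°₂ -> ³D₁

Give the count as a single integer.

2

(a) allowed
(b) allowed
(c) forbidden (parity fails)
(d) forbidden (parity, ΔS, ΔL, ΔJ fail)
(e) forbidden (parity, ΔS, ΔL, ΔJ fail)
(f) forbidden (ΔL fails)
(g) forbidden (ΔL, ΔJ fail)
(h) forbidden (ΔS, ΔL fail)
Total allowed: 2 of 8.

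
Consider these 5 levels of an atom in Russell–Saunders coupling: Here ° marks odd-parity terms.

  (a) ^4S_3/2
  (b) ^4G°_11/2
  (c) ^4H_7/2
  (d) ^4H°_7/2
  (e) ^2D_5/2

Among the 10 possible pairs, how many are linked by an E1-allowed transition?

1

(a)–(b): forbidden (ΔL, ΔJ).
(a)–(c): forbidden (parity, ΔL, ΔJ).
(a)–(d): forbidden (ΔL, ΔJ).
(a)–(e): forbidden (parity, ΔS, ΔL).
(b)–(c): forbidden (ΔJ).
(b)–(d): forbidden (parity, ΔJ).
(b)–(e): forbidden (ΔS, ΔL, ΔJ).
(c)–(d): allowed.
(c)–(e): forbidden (parity, ΔS, ΔL).
(d)–(e): forbidden (ΔS, ΔL).
Allowed pairs: 1 of 10.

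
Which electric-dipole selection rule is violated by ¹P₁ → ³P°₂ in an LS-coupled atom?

the ΔS = 0 rule

ΔS = 0: S: 0 → 1 — ✗.
ΔJ = 0, ±1 (not J=0↔0): J: 1 → 2, ΔJ = +1 — ✓.
ΔL = 0, ±1 (not L=0↔0): L: 1 → 1, ΔL = +0 — ✓.
Parity must change: even → odd — ✓.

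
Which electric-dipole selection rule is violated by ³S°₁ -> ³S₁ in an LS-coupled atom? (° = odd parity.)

Initial level: S=1, L=0, J=1, parity odd. Final level: S=1, L=0, J=1, parity even.
Parity must change: odd → even — ok.
ΔS = 0: S: 1 → 1 — ok.
ΔL = 0, ±1 (not L=0↔0): L: 0 → 0, ΔL = +0 — fails.
ΔJ = 0, ±1 (not J=0↔0): J: 1 → 1, ΔJ = +0 — ok.

the L=0 ↔ L=0 exclusion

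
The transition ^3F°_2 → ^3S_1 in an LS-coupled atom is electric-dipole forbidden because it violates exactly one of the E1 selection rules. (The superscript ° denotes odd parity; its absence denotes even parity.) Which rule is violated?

the ΔL = 0, ±1 rule

Parity must change: odd → even — ok.
ΔS = 0: S: 1 → 1 — ok.
ΔL = 0, ±1 (not L=0↔0): L: 3 → 0, ΔL = -3 — fails.
ΔJ = 0, ±1 (not J=0↔0): J: 2 → 1, ΔJ = -1 — ok.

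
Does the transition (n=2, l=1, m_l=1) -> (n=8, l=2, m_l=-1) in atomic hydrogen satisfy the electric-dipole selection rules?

forbidden

l: 1 → 2 (Δl = +1). Δl = ±1 satisfied.
m_l: 1 → -1 (Δm_l = -2). |Δm_l| ≤ 1 violated.
The transition is electric-dipole forbidden.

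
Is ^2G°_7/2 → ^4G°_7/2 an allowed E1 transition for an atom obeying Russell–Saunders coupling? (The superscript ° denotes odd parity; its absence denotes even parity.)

forbidden

Parity must change: odd → odd — fails.
ΔL = 0, ±1 (not L=0↔0): L: 4 → 4, ΔL = +0 — passes.
ΔS = 0: S: 1/2 → 3/2 — fails.
ΔJ = 0, ±1 (not J=0↔0): J: 7/2 → 7/2, ΔJ = +0 — passes.
Rule(s) violated: parity, ΔS.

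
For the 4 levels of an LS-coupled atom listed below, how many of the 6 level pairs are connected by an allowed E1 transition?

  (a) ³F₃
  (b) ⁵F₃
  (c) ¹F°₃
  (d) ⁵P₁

(a)–(b): forbidden (parity, ΔS).
(a)–(c): forbidden (ΔS).
(a)–(d): forbidden (parity, ΔS, ΔL, ΔJ).
(b)–(c): forbidden (ΔS).
(b)–(d): forbidden (parity, ΔL, ΔJ).
(c)–(d): forbidden (ΔS, ΔL, ΔJ).
Allowed pairs: 0 of 6.

0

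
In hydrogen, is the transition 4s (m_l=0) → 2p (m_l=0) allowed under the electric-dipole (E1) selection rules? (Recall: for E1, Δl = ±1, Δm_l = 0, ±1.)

Δl = 1 − 0 = +1; the E1 rule Δl = ±1 is ✓.
Δm_l = 0 − (0) = +0. E1 requires Δm_l = 0, ±1: ✓.
All E1 selection rules are satisfied.

allowed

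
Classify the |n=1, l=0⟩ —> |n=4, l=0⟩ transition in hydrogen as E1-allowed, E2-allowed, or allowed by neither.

neither

Δl = 0 − 0 = +0; l_i + l_f = 0.
E1 (Δl = ±1): not satisfied.
E2 (Δl = 0,±2, l_i+l_f ≥ 2): not satisfied.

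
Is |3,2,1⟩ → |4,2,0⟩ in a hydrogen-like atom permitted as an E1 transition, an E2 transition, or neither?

E2

Δl = 2 − 2 = +0; l_i + l_f = 4.
Δm_l = -1.
E1 (Δl = ±1, |Δm_l| ≤ 1): not satisfied.
E2 (Δl = 0,±2, l_i+l_f ≥ 2, |Δm_l| ≤ 2): satisfied.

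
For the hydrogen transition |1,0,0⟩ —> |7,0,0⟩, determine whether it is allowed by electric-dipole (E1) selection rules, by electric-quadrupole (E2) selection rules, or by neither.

Δl = 0 − 0 = +0; l_i + l_f = 0.
Δm_l = +0.
E1 (Δl = ±1, |Δm_l| ≤ 1): not satisfied.
E2 (Δl = 0,±2, l_i+l_f ≥ 2, |Δm_l| ≤ 2): not satisfied.

neither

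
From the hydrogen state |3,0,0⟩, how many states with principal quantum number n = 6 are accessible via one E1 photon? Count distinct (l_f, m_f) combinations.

E1 requires Δl = ±1, so l_f ∈ {-1, 1}; with 0 ≤ l_f ≤ n_f−1 = 5, the allowed l_f values are {1}.
For l_f = 1: m_f ∈ {m_i−1, m_i, m_i+1} ∩ [−1, 1] = {-1, 0, 1} → 3 states.
Total: 3.

3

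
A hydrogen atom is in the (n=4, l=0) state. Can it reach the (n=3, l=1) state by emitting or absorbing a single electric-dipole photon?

Δl = 1 − 0 = +1; the E1 rule Δl = ±1 is ok.
All E1 selection rules are satisfied.

allowed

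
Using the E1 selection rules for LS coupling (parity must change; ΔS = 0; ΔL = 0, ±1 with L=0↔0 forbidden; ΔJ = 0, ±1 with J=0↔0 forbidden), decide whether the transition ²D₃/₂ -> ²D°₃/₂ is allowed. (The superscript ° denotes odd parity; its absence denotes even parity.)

allowed

ΔL = 0, ±1 (not L=0↔0): L: 2 → 2, ΔL = +0 — passes.
Parity must change: even → odd — passes.
ΔJ = 0, ±1 (not J=0↔0): J: 3/2 → 3/2, ΔJ = +0 — passes.
ΔS = 0: S: 1/2 → 1/2 — passes.
All four E1 rules are satisfied.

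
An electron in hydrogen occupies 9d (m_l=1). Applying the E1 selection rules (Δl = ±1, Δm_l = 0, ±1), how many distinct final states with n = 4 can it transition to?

E1 requires Δl = ±1, so l_f ∈ {1, 3}; with 0 ≤ l_f ≤ n_f−1 = 3, the allowed l_f values are {1, 3}.
For l_f = 1: m_f ∈ {m_i−1, m_i, m_i+1} ∩ [−1, 1] = {0, 1} → 2 states.
For l_f = 3: m_f ∈ {m_i−1, m_i, m_i+1} ∩ [−3, 3] = {0, 1, 2} → 3 states.
Total: 5.

5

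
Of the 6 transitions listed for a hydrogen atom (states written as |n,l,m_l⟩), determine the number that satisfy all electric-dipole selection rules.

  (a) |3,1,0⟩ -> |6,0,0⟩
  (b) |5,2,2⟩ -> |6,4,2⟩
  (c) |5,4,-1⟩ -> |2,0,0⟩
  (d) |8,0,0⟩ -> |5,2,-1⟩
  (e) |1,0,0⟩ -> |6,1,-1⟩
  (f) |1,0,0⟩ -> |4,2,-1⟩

(a) allowed
(b) forbidden — Δl = +2 (E1 requires Δl = ±1)
(c) forbidden — Δl = -4 (E1 requires Δl = ±1)
(d) forbidden — Δl = +2 (E1 requires Δl = ±1)
(e) allowed
(f) forbidden — Δl = +2 (E1 requires Δl = ±1)
Total allowed: 2 of 6.

2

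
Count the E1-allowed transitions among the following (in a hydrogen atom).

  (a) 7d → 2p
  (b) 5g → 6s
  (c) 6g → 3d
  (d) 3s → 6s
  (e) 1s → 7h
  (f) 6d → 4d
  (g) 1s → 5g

1

(a) allowed
(b) forbidden — Δl = -4 (E1 requires Δl = ±1)
(c) forbidden — Δl = -2 (E1 requires Δl = ±1)
(d) forbidden — Δl = +0 (E1 requires Δl = ±1)
(e) forbidden — Δl = +5 (E1 requires Δl = ±1)
(f) forbidden — Δl = +0 (E1 requires Δl = ±1)
(g) forbidden — Δl = +4 (E1 requires Δl = ±1)
Total allowed: 1 of 7.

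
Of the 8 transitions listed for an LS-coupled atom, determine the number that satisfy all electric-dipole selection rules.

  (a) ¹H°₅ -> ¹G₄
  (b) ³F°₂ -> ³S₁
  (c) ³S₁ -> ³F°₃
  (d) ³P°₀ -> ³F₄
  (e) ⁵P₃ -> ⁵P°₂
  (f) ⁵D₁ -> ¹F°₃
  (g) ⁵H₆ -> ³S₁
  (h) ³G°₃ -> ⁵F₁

(a) allowed
(b) forbidden (ΔL fails)
(c) forbidden (ΔL, ΔJ fail)
(d) forbidden (ΔL, ΔJ fail)
(e) allowed
(f) forbidden (ΔS, ΔJ fail)
(g) forbidden (parity, ΔS, ΔL, ΔJ fail)
(h) forbidden (ΔS, ΔJ fail)
Total allowed: 2 of 8.

2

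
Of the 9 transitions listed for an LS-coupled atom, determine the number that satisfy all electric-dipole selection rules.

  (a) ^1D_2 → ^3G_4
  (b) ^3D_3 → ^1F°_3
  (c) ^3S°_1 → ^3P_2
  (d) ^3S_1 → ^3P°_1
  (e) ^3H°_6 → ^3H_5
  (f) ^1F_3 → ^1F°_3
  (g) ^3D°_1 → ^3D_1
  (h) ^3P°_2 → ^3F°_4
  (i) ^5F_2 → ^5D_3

(a) forbidden (parity, ΔS, ΔL, ΔJ fail)
(b) forbidden (ΔS fails)
(c) allowed
(d) allowed
(e) allowed
(f) allowed
(g) allowed
(h) forbidden (parity, ΔL, ΔJ fail)
(i) forbidden (parity fails)
Total allowed: 5 of 9.

5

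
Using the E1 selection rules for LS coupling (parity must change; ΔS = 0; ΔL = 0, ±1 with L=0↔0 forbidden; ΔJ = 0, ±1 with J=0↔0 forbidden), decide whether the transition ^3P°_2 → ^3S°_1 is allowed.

forbidden

Initial level: S=1, L=1, J=2, parity odd. Final level: S=1, L=0, J=1, parity odd.
Parity must change: odd → odd — fails.
ΔS = 0: S: 1 → 1 — ok.
ΔL = 0, ±1 (not L=0↔0): L: 1 → 0, ΔL = -1 — ok.
ΔJ = 0, ±1 (not J=0↔0): J: 2 → 1, ΔJ = -1 — ok.
Rule(s) violated: parity.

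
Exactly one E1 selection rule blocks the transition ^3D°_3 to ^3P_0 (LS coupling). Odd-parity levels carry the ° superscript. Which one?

the ΔJ = 0, ±1 rule

Reading off the term symbols: S 1→1, L 2→1, J 3→0, parity odd→even.
Parity must change: odd → even — passes.
ΔS = 0: S: 1 → 1 — passes.
ΔL = 0, ±1 (not L=0↔0): L: 2 → 1, ΔL = -1 — passes.
ΔJ = 0, ±1 (not J=0↔0): J: 3 → 0, ΔJ = -3 — fails.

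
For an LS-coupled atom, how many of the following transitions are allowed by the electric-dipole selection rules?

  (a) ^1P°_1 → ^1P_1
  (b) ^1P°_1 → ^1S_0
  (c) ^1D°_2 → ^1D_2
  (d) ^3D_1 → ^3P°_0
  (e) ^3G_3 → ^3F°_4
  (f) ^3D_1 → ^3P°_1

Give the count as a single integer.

(a) allowed
(b) allowed
(c) allowed
(d) allowed
(e) allowed
(f) allowed
Total allowed: 6 of 6.

6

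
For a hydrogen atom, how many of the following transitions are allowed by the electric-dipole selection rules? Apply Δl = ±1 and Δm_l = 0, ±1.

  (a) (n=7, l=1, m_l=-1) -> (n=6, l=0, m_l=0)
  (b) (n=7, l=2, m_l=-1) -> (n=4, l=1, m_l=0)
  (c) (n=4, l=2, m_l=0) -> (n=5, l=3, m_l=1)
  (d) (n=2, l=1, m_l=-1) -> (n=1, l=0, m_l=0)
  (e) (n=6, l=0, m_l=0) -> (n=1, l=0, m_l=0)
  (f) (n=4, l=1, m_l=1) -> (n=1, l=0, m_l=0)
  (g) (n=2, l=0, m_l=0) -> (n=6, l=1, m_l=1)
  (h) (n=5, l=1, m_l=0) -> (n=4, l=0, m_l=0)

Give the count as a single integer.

(a) allowed
(b) allowed
(c) allowed
(d) allowed
(e) forbidden — Δl = +0 (E1 requires Δl = ±1)
(f) allowed
(g) allowed
(h) allowed
Total allowed: 7 of 8.

7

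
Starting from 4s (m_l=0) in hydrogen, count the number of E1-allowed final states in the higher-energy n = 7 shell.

E1 requires Δl = ±1, so l_f ∈ {-1, 1}; with 0 ≤ l_f ≤ n_f−1 = 6, the allowed l_f values are {1}.
For l_f = 1: m_f ∈ {m_i−1, m_i, m_i+1} ∩ [−1, 1] = {-1, 0, 1} → 3 states.
Total: 3.

3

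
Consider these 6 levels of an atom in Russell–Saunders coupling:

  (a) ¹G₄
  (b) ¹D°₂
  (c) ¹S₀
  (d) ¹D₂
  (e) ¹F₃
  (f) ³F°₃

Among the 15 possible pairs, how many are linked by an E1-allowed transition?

2

(a)–(b): forbidden (ΔL, ΔJ).
(a)–(c): forbidden (parity, ΔL, ΔJ).
(a)–(d): forbidden (parity, ΔL, ΔJ).
(a)–(e): forbidden (parity).
(a)–(f): forbidden (ΔS).
(b)–(c): forbidden (ΔL, ΔJ).
(b)–(d): allowed.
(b)–(e): allowed.
(b)–(f): forbidden (parity, ΔS).
(c)–(d): forbidden (parity, ΔL, ΔJ).
(c)–(e): forbidden (parity, ΔL, ΔJ).
(c)–(f): forbidden (ΔS, ΔL, ΔJ).
(d)–(e): forbidden (parity).
(d)–(f): forbidden (ΔS).
(e)–(f): forbidden (ΔS).
Allowed pairs: 2 of 15.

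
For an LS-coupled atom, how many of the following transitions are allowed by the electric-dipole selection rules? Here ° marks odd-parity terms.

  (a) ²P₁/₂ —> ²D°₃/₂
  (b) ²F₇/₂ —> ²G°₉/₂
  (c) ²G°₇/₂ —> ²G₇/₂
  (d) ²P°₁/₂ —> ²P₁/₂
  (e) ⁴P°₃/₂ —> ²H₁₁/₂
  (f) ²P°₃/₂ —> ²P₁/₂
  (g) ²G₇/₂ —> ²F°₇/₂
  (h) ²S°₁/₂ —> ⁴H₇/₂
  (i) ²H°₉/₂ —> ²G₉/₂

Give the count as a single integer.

7

(a) allowed
(b) allowed
(c) allowed
(d) allowed
(e) forbidden (ΔS, ΔL, ΔJ fail)
(f) allowed
(g) allowed
(h) forbidden (ΔS, ΔL, ΔJ fail)
(i) allowed
Total allowed: 7 of 9.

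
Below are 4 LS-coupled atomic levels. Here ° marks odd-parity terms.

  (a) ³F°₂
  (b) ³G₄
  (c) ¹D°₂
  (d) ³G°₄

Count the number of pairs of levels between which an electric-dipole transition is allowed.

1

(a)–(b): forbidden (ΔJ).
(a)–(c): forbidden (parity, ΔS).
(a)–(d): forbidden (parity, ΔJ).
(b)–(c): forbidden (ΔS, ΔL, ΔJ).
(b)–(d): allowed.
(c)–(d): forbidden (parity, ΔS, ΔL, ΔJ).
Allowed pairs: 1 of 6.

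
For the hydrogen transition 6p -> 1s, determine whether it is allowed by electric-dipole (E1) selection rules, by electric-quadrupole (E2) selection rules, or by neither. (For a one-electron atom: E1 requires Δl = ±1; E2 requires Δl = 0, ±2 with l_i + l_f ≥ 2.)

E1

Δl = 0 − 1 = -1; l_i + l_f = 1.
E1 (Δl = ±1): satisfied.
E2 (Δl = 0,±2, l_i+l_f ≥ 2): not satisfied.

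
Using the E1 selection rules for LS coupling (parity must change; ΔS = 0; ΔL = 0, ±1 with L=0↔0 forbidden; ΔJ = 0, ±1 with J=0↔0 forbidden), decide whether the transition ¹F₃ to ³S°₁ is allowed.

forbidden

Initial level: S=0, L=3, J=3, parity even. Final level: S=1, L=0, J=1, parity odd.
Parity must change: even → odd — ✓.
ΔS = 0: S: 0 → 1 — ✗.
ΔL = 0, ±1 (not L=0↔0): L: 3 → 0, ΔL = -3 — ✗.
ΔJ = 0, ±1 (not J=0↔0): J: 3 → 1, ΔJ = -2 — ✗.
Rule(s) violated: ΔS, ΔL, ΔJ.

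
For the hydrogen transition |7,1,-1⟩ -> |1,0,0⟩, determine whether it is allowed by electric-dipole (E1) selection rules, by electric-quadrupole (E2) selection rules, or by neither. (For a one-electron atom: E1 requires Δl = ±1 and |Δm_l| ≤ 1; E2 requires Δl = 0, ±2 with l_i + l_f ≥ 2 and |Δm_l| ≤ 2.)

Δl = 0 − 1 = -1; l_i + l_f = 1.
Δm_l = +1.
E1 (Δl = ±1, |Δm_l| ≤ 1): satisfied.
E2 (Δl = 0,±2, l_i+l_f ≥ 2, |Δm_l| ≤ 2): not satisfied.

E1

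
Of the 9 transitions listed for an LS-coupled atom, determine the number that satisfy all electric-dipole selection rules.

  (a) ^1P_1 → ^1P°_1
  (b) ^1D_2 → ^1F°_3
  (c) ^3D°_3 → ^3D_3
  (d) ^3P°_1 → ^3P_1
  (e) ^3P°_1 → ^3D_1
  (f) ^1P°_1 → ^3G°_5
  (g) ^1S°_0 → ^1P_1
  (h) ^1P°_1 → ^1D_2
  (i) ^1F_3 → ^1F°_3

(a) allowed
(b) allowed
(c) allowed
(d) allowed
(e) allowed
(f) forbidden (parity, ΔS, ΔL, ΔJ fail)
(g) allowed
(h) allowed
(i) allowed
Total allowed: 8 of 9.

8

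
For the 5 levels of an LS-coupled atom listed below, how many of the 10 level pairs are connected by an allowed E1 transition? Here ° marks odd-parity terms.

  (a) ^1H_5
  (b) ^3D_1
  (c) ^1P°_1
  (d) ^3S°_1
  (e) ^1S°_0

0

(a)–(b): forbidden (parity, ΔS, ΔL, ΔJ).
(a)–(c): forbidden (ΔL, ΔJ).
(a)–(d): forbidden (ΔS, ΔL, ΔJ).
(a)–(e): forbidden (ΔL, ΔJ).
(b)–(c): forbidden (ΔS).
(b)–(d): forbidden (ΔL).
(b)–(e): forbidden (ΔS, ΔL).
(c)–(d): forbidden (parity, ΔS).
(c)–(e): forbidden (parity).
(d)–(e): forbidden (parity, ΔS, ΔL).
Allowed pairs: 0 of 10.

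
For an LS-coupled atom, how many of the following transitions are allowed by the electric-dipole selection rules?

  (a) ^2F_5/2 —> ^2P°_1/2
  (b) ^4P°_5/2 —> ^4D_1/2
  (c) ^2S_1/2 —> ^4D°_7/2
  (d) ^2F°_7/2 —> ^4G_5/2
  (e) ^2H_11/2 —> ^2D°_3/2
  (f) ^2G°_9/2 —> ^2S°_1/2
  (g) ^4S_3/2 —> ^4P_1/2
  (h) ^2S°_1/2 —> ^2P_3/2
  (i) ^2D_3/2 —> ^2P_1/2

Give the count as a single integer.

(a) forbidden (ΔL, ΔJ fail)
(b) forbidden (ΔJ fails)
(c) forbidden (ΔS, ΔL, ΔJ fail)
(d) forbidden (ΔS fails)
(e) forbidden (ΔL, ΔJ fail)
(f) forbidden (parity, ΔL, ΔJ fail)
(g) forbidden (parity fails)
(h) allowed
(i) forbidden (parity fails)
Total allowed: 1 of 9.

1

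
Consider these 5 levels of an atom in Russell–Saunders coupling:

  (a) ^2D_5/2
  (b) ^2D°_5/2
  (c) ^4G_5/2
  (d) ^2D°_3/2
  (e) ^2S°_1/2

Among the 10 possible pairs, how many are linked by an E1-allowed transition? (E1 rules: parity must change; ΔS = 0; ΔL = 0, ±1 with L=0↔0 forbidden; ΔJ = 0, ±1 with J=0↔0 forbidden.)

2

(a)–(b): allowed.
(a)–(c): forbidden (parity, ΔS, ΔL).
(a)–(d): allowed.
(a)–(e): forbidden (ΔL, ΔJ).
(b)–(c): forbidden (ΔS, ΔL).
(b)–(d): forbidden (parity).
(b)–(e): forbidden (parity, ΔL, ΔJ).
(c)–(d): forbidden (ΔS, ΔL).
(c)–(e): forbidden (ΔS, ΔL, ΔJ).
(d)–(e): forbidden (parity, ΔL).
Allowed pairs: 2 of 10.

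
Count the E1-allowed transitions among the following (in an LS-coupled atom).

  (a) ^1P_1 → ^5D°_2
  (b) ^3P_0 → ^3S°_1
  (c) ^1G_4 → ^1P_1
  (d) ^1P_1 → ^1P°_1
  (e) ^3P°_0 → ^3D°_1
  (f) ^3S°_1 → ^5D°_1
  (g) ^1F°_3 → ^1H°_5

(a) forbidden (ΔS fails)
(b) allowed
(c) forbidden (parity, ΔL, ΔJ fail)
(d) allowed
(e) forbidden (parity fails)
(f) forbidden (parity, ΔS, ΔL fail)
(g) forbidden (parity, ΔL, ΔJ fail)
Total allowed: 2 of 7.

2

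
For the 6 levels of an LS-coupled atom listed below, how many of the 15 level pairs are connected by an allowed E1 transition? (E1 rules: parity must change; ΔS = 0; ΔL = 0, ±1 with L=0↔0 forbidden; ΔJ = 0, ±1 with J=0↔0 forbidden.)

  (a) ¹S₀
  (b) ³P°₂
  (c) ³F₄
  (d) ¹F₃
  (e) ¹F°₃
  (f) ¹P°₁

2

(a)–(b): forbidden (ΔS, ΔJ).
(a)–(c): forbidden (parity, ΔS, ΔL, ΔJ).
(a)–(d): forbidden (parity, ΔL, ΔJ).
(a)–(e): forbidden (ΔL, ΔJ).
(a)–(f): allowed.
(b)–(c): forbidden (ΔL, ΔJ).
(b)–(d): forbidden (ΔS, ΔL).
(b)–(e): forbidden (parity, ΔS, ΔL).
(b)–(f): forbidden (parity, ΔS).
(c)–(d): forbidden (parity, ΔS).
(c)–(e): forbidden (ΔS).
(c)–(f): forbidden (ΔS, ΔL, ΔJ).
(d)–(e): allowed.
(d)–(f): forbidden (ΔL, ΔJ).
(e)–(f): forbidden (parity, ΔL, ΔJ).
Allowed pairs: 2 of 15.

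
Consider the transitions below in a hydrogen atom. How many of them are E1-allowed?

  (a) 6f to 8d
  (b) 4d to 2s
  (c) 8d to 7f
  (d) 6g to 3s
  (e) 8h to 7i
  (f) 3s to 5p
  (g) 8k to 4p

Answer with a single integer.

(a) allowed
(b) forbidden — Δl = -2 (E1 requires Δl = ±1)
(c) allowed
(d) forbidden — Δl = -4 (E1 requires Δl = ±1)
(e) allowed
(f) allowed
(g) forbidden — Δl = -6 (E1 requires Δl = ±1)
Total allowed: 4 of 7.

4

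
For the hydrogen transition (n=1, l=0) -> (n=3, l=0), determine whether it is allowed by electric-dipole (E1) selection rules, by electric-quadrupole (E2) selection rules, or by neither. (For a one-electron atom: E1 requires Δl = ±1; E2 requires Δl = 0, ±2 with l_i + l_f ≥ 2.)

Δl = 0 − 0 = +0; l_i + l_f = 0.
E1 (Δl = ±1): not satisfied.
E2 (Δl = 0,±2, l_i+l_f ≥ 2): not satisfied.

neither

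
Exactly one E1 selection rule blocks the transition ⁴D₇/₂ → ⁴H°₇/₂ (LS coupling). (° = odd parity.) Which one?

Parity must change: even → odd — passes.
ΔS = 0: S: 3/2 → 3/2 — passes.
ΔL = 0, ±1 (not L=0↔0): L: 2 → 5, ΔL = +3 — fails.
ΔJ = 0, ±1 (not J=0↔0): J: 7/2 → 7/2, ΔJ = +0 — passes.

the ΔL = 0, ±1 rule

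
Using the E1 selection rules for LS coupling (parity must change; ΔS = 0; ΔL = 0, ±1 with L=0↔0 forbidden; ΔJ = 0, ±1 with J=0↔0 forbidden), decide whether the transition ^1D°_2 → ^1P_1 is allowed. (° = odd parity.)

allowed

Reading off the term symbols: S 0→0, L 2→1, J 2→1, parity odd→even.
Parity must change: odd → even — ✓.
ΔS = 0: S: 0 → 0 — ✓.
ΔL = 0, ±1 (not L=0↔0): L: 2 → 1, ΔL = -1 — ✓.
ΔJ = 0, ±1 (not J=0↔0): J: 2 → 1, ΔJ = -1 — ✓.
All four E1 rules are satisfied.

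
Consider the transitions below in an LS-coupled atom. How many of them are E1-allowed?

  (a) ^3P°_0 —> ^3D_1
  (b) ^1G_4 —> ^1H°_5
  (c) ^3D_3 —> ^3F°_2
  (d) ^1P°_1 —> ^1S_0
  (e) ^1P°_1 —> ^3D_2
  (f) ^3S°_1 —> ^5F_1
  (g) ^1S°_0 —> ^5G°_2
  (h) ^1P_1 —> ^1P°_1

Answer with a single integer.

(a) allowed
(b) allowed
(c) allowed
(d) allowed
(e) forbidden (ΔS fails)
(f) forbidden (ΔS, ΔL fail)
(g) forbidden (parity, ΔS, ΔL, ΔJ fail)
(h) allowed
Total allowed: 5 of 8.

5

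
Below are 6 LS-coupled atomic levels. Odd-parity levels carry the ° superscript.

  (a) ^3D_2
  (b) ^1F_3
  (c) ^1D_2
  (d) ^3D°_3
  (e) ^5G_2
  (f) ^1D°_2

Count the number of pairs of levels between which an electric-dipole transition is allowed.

3

(a)–(b): forbidden (parity, ΔS).
(a)–(c): forbidden (parity, ΔS).
(a)–(d): allowed.
(a)–(e): forbidden (parity, ΔS, ΔL).
(a)–(f): forbidden (ΔS).
(b)–(c): forbidden (parity).
(b)–(d): forbidden (ΔS).
(b)–(e): forbidden (parity, ΔS).
(b)–(f): allowed.
(c)–(d): forbidden (ΔS).
(c)–(e): forbidden (parity, ΔS, ΔL).
(c)–(f): allowed.
(d)–(e): forbidden (ΔS, ΔL).
(d)–(f): forbidden (parity, ΔS).
(e)–(f): forbidden (ΔS, ΔL).
Allowed pairs: 3 of 15.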